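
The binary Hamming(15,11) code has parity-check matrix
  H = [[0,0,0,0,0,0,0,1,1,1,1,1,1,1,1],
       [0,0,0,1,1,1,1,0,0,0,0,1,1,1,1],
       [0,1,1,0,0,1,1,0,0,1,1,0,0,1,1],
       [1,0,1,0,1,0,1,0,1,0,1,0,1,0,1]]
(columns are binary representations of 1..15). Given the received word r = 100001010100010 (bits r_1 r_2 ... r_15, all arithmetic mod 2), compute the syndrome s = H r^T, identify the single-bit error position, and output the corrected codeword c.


s = (1, 0, 1, 1)^T, error position = 11, corrected codeword c = 100001010110010

Compute s = H r^T mod 2 one row at a time:
  s_1 = 1 + 0 + 1 + 0 + 0 + 0 + 1 + 0 = 3 ≡ 1 (mod 2).
  s_2 = 0 + 0 + 1 + 0 + 0 + 0 + 1 + 0 = 2 ≡ 0 (mod 2).
  s_3 = 0 + 0 + 1 + 0 + 1 + 0 + 1 + 0 = 3 ≡ 1 (mod 2).
  s_4 = 1 + 0 + 0 + 0 + 0 + 0 + 0 + 0 = 1 ≡ 1 (mod 2).
s = (1, 0, 1, 1)^T — this equals column 11 of H (binary 1011), so error is at position 11.
Correct: flip bit 11 of r = 100001010100010 to get c = 100001010110010.


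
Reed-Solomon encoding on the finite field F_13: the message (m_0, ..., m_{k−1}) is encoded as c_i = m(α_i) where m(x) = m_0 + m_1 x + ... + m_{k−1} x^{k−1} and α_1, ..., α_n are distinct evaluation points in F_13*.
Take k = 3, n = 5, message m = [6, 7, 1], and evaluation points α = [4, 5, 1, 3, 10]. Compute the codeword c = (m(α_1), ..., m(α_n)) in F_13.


c = [11, 1, 1, 10, 7]

Message polynomial: m(x) = 6 + 7·x + 1·x^2 (mod 13).
For each evaluation point α_i, compute m(α_i) mod 13:
  α_1 = 4: Horner steps 1 → 11 → 11, so m(4) = 11.
  α_2 = 5: Horner steps 1 → 12 → 1, so m(5) = 1.
  α_3 = 1: Horner steps 1 → 8 → 1, so m(1) = 1.
  α_4 = 3: Horner steps 1 → 10 → 10, so m(3) = 10.
  α_5 = 10: Horner steps 1 → 4 → 7, so m(10) = 7.
Codeword c = [11, 1, 1, 10, 7] ∈ F_13^5.


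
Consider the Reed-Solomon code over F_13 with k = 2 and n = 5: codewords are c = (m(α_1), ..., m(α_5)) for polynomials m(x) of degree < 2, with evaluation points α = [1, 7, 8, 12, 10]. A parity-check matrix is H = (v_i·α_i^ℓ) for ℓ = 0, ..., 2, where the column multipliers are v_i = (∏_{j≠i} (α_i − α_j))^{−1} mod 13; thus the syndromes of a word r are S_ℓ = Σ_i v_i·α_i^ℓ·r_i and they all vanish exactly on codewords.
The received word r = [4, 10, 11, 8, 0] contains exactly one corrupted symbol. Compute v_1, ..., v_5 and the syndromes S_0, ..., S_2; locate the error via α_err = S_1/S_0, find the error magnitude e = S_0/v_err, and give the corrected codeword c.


S = (10, 3, 10), error at position 4, error magnitude e = 6, c = [4, 10, 11, 2, 0].

Step 1: column multipliers v_i = (∏_{j≠i}(α_i − α_j))^{−1} mod 13.
  i = 1 (α = 1): (1−7)(1−8)(1−12)(1−10) = (−6)·(−7)·(−11)·(−9) = 4158 ≡ 11, so v_1 = 11^{−1} = 6 (mod 13).
  i = 2 (α = 7): (7−1)(7−8)(7−12)(7−10) = 6·(−1)·(−5)·(−3) = −90 ≡ 1, so v_2 = 1^{−1} = 1 (mod 13).
  i = 3 (α = 8): (8−1)(8−7)(8−12)(8−10) = 7·1·(−4)·(−2) = 56 ≡ 4, so v_3 = 4^{−1} = 10 (mod 13).
  i = 4 (α = 12): (12−1)(12−7)(12−8)(12−10) = 11·5·4·2 = 440 ≡ 11, so v_4 = 11^{−1} = 6 (mod 13).
  i = 5 (α = 10): (10−1)(10−7)(10−8)(10−12) = 9·3·2·(−2) = −108 ≡ 9, so v_5 = 9^{−1} = 3 (mod 13).
  v = [6, 1, 10, 6, 3].
Step 2: syndromes of r = [4, 10, 11, 8, 0] (all sums mod 13).
  S_0 = Σ v_i r_i = 6·4 + 1·10 + 10·11 + 6·8 + 3·0 = 192 ≡ 10.
  S_1 = Σ v_i α_i r_i = 6·1·4 + 1·7·10 + 10·8·11 + 6·12·8 + 3·10·0 = 1550 ≡ 3.
  α_i^2 mod 13 = [1, 10, 12, 1, 9].
  S_2 = Σ v_i α_i^2 r_i = 6·1·4 + 1·10·10 + 10·12·11 + 6·1·8 + 3·9·0 = 1492 ≡ 10.
  S = (10, 3, 10) ≠ 0, so r is not a codeword (an error is present).
Step 3: locate the error. For a single error e at position i, S_ℓ = v_i·e·α_i^ℓ, so α_err = S_1/S_0.
  S_0^{−1} = 10^{−1} = 4 (mod 13), so α_err = 3·4 = 12 ≡ 12 = α_4. Error position i = 4.
  Consistency check: S_2/S_1 = 10·9 = 90 ≡ 12 = α_err ✓ (single-error assumption holds).
Step 4: error magnitude e = S_0/v_4 = S_0·∏_{j≠4}(α_4 − α_j) = 10·11 = 110 ≡ 6 (mod 13).
Step 5: correct position 4: c_4 = r_4 − e = 8 − 6 ≡ 2 (mod 13). Hence c = [4, 10, 11, 2, 0].
  Check: interpolating c through the α_i gives m(x) = 3 + 1·x (degree < 2) with m(α_i) = c_i for every i, so c is indeed a codeword.


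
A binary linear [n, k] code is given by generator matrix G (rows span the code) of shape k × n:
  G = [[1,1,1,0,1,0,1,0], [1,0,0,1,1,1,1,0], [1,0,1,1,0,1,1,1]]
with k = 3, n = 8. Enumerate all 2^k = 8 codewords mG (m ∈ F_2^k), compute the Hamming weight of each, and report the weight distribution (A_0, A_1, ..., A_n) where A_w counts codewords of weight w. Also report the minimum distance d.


Weight distribution: A_0 = 1, A_3 = 1, A_4 = 2, A_5 = 3, A_6 = 1. Minimum distance d = 3.

Enumerate all 2^3 = 8 messages m ∈ F_2^3.
For each, compute codeword c = mG in F_2^8, then tally its weight.
  m = 000 → c = 00000000, weight = 0.
  m = 100 → c = 11101010, weight = 5.
  m = 010 → c = 10011110, weight = 5.
  m = 110 → c = 01110100, weight = 4.
  m = 001 → c = 10110111, weight = 6.
  m = 101 → c = 01011101, weight = 5.
  m = 011 → c = 00101001, weight = 3.
  m = 111 → c = 11000011, weight = 4.
Tally weights:
  weight 0: 1 codewords.
  weight 3: 1 codewords.
  weight 4: 2 codewords.
  weight 5: 3 codewords.
  weight 6: 1 codewords.
Minimum distance d = smallest w > 0 with A_w > 0 = 3.
Sanity: Σ A_w = 8 = 2^3 = 8 ✓.


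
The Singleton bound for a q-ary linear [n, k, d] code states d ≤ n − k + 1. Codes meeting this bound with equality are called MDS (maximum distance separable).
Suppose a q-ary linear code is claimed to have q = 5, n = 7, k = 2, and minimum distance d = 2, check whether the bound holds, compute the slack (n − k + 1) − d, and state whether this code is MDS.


Singleton RHS = n − k + 1 = 6, slack = 4, bound satisfied, not MDS.

Singleton bound: d ≤ n − k + 1.
Here n = 7, k = 2, so n − k + 1 = 6.
Given d = 2, check d ≤ 6: YES.
Slack = (n − k + 1) − d = 4.
The code is NOT MDS (slack = 4 > 0).
Description: the claimed parameters are [7, 2, 2]_5; such a code would be non-MDS.


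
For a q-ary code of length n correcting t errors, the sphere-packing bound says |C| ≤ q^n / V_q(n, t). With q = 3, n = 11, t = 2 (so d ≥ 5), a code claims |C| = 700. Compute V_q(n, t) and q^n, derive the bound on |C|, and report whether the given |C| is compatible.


V_q(n, t) = 243, q^n = 177147, Hamming bound = 729, |C| = 700 ≤ bound (satisfied).

Step 1: Compute V_q(n, t) = Σ_{j=0}^2 C(n, j) (q−1)^j.
  j = 0: C(11,0)·(2)^0 = 1·1 = 1.
  j = 1: C(11,1)·(2)^1 = 11·2 = 22.
  j = 2: C(11,2)·(2)^2 = 55·4 = 220.
  V_q(n, t) = 1 + 22 + 220 = 243.
Step 2: q^n = 3^11 = 177147.
Step 3: Hamming bound ⌊q^n / V_q(n,t)⌋ = ⌊177147/243⌋ = 729.
Step 4: Compare |C| = 700 to 729: satisfied.
The claimed |C| lies below the Hamming bound.


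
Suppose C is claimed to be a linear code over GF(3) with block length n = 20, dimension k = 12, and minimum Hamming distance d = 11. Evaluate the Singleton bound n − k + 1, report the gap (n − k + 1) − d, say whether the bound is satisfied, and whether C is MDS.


Singleton RHS = n − k + 1 = 9, slack = -2, bound violated (no such code; not MDS).

Singleton bound: d ≤ n − k + 1.
Here n = 20, k = 12, so n − k + 1 = 9.
Given d = 11, check d ≤ 9: NO.
Slack = (n − k + 1) − d = -2.
The slack is negative: d = 11 exceeds n − k + 1 = 9 by 2, so the Singleton bound is violated and no linear [20, 12, 11]_3 code can exist. In particular it is not MDS (MDS requires d = n − k + 1 exactly).
Description: the claimed parameters are [20, 12, 11]_3; such a code would be impossible (violates the Singleton bound).


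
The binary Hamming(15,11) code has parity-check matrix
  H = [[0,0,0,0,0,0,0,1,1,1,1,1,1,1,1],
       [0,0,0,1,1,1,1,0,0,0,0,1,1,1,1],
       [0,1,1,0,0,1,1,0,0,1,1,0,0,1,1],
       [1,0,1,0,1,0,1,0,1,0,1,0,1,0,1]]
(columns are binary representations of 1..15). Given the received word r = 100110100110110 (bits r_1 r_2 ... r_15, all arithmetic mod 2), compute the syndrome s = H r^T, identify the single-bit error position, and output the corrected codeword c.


s = (0, 1, 0, 1)^T, error position = 5, corrected codeword c = 100100100110110

Compute s = H r^T mod 2 one row at a time:
  s_1 = 0 + 0 + 1 + 1 + 0 + 1 + 1 + 0 = 4 ≡ 0 (mod 2).
  s_2 = 1 + 1 + 0 + 1 + 0 + 1 + 1 + 0 = 5 ≡ 1 (mod 2).
  s_3 = 0 + 0 + 0 + 1 + 1 + 1 + 1 + 0 = 4 ≡ 0 (mod 2).
  s_4 = 1 + 0 + 1 + 1 + 0 + 1 + 1 + 0 = 5 ≡ 1 (mod 2).
s = (0, 1, 0, 1)^T — this equals column 5 of H (binary 0101), so error is at position 5.
Correct: flip bit 5 of r = 100110100110110 to get c = 100100100110110.


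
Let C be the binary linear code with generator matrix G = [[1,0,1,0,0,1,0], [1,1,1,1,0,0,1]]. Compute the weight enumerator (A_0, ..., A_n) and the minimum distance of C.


Weight distribution: A_0 = 1, A_3 = 1, A_4 = 1, A_5 = 1. Minimum distance d = 3.

Enumerate all 2^2 = 4 messages m ∈ F_2^2.
For each, compute codeword c = mG in F_2^7, then tally its weight.
  m = 00 → c = 0000000, weight = 0.
  m = 10 → c = 1010010, weight = 3.
  m = 01 → c = 1111001, weight = 5.
  m = 11 → c = 0101011, weight = 4.
Tally weights:
  weight 0: 1 codewords.
  weight 3: 1 codewords.
  weight 4: 1 codewords.
  weight 5: 1 codewords.
Minimum distance d = smallest w > 0 with A_w > 0 = 3.
Sanity: Σ A_w = 4 = 2^2 = 4 ✓.


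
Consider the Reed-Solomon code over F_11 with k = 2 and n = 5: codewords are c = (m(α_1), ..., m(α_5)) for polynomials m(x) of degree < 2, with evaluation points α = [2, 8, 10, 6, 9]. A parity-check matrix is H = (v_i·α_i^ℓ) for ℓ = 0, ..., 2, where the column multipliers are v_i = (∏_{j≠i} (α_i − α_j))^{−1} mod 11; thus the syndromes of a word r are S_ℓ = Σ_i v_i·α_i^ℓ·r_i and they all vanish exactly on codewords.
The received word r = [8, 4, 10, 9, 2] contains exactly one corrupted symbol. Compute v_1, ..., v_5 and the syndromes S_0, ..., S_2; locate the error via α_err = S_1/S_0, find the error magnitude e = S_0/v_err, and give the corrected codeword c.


S = (6, 10, 2), error at position 5, error magnitude e = 6, c = [8, 4, 10, 9, 7].

Step 1: column multipliers v_i = (∏_{j≠i}(α_i − α_j))^{−1} mod 11.
  i = 1 (α = 2): (2−8)(2−10)(2−6)(2−9) = (−6)·(−8)·(−4)·(−7) = 1344 ≡ 2, so v_1 = 2^{−1} = 6 (mod 11).
  i = 2 (α = 8): (8−2)(8−10)(8−6)(8−9) = 6·(−2)·2·(−1) = 24 ≡ 2, so v_2 = 2^{−1} = 6 (mod 11).
  i = 3 (α = 10): (10−2)(10−8)(10−6)(10−9) = 8·2·4·1 = 64 ≡ 9, so v_3 = 9^{−1} = 5 (mod 11).
  i = 4 (α = 6): (6−2)(6−8)(6−10)(6−9) = 4·(−2)·(−4)·(−3) = −96 ≡ 3, so v_4 = 3^{−1} = 4 (mod 11).
  i = 5 (α = 9): (9−2)(9−8)(9−10)(9−6) = 7·1·(−1)·3 = −21 ≡ 1, so v_5 = 1^{−1} = 1 (mod 11).
  v = [6, 6, 5, 4, 1].
Step 2: syndromes of r = [8, 4, 10, 9, 2] (all sums mod 11).
  S_0 = Σ v_i r_i = 6·8 + 6·4 + 5·10 + 4·9 + 1·2 = 160 ≡ 6.
  S_1 = Σ v_i α_i r_i = 6·2·8 + 6·8·4 + 5·10·10 + 4·6·9 + 1·9·2 = 1022 ≡ 10.
  α_i^2 mod 11 = [4, 9, 1, 3, 4].
  S_2 = Σ v_i α_i^2 r_i = 6·4·8 + 6·9·4 + 5·1·10 + 4·3·9 + 1·4·2 = 574 ≡ 2.
  S = (6, 10, 2) ≠ 0, so r is not a codeword (an error is present).
Step 3: locate the error. For a single error e at position i, S_ℓ = v_i·e·α_i^ℓ, so α_err = S_1/S_0.
  S_0^{−1} = 6^{−1} = 2 (mod 11), so α_err = 10·2 = 20 ≡ 9 = α_5. Error position i = 5.
  Consistency check: S_2/S_1 = 2·10 = 20 ≡ 9 = α_err ✓ (single-error assumption holds).
Step 4: error magnitude e = S_0/v_5 = S_0·∏_{j≠5}(α_5 − α_j) = 6·1 = 6 ≡ 6 (mod 11).
Step 5: correct position 5: c_5 = r_5 − e = 2 − 6 ≡ 7 (mod 11). Hence c = [8, 4, 10, 9, 7].
  Check: interpolating c through the α_i gives m(x) = 2 + 3·x (degree < 2) with m(α_i) = c_i for every i, so c is indeed a codeword.


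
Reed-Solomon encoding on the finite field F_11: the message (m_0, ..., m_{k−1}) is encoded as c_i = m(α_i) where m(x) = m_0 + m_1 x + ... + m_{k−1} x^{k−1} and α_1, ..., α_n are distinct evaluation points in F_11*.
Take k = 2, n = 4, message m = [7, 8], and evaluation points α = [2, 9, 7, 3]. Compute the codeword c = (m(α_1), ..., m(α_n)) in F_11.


c = [1, 2, 8, 9]

Message polynomial: m(x) = 7 + 8·x (mod 11).
For each evaluation point α_i, compute m(α_i) mod 11:
  α_1 = 2: Horner steps 8 → 1, so m(2) = 1.
  α_2 = 9: Horner steps 8 → 2, so m(9) = 2.
  α_3 = 7: Horner steps 8 → 8, so m(7) = 8.
  α_4 = 3: Horner steps 8 → 9, so m(3) = 9.
Codeword c = [1, 2, 8, 9] ∈ F_11^4.


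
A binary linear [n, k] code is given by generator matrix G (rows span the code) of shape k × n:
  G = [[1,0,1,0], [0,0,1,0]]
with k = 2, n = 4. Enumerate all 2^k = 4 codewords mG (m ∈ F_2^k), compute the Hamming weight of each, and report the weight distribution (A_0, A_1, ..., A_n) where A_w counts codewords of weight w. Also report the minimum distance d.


Weight distribution: A_0 = 1, A_1 = 2, A_2 = 1. Minimum distance d = 1.

Enumerate all 2^2 = 4 messages m ∈ F_2^2.
For each, compute codeword c = mG in F_2^4, then tally its weight.
  m = 00 → c = 0000, weight = 0.
  m = 10 → c = 1010, weight = 2.
  m = 01 → c = 0010, weight = 1.
  m = 11 → c = 1000, weight = 1.
Tally weights:
  weight 0: 1 codewords.
  weight 1: 2 codewords.
  weight 2: 1 codewords.
Minimum distance d = smallest w > 0 with A_w > 0 = 1.
Sanity: Σ A_w = 4 = 2^2 = 4 ✓.


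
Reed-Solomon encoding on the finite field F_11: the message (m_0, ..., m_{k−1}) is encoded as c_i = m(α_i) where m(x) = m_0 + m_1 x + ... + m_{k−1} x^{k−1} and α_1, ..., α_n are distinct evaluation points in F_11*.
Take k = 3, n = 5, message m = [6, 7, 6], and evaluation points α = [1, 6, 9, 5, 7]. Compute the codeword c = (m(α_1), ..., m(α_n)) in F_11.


c = [8, 0, 5, 4, 8]

Message polynomial: m(x) = 6 + 7·x + 6·x^2 (mod 11).
For each evaluation point α_i, compute m(α_i) mod 11:
  α_1 = 1: Horner steps 6 → 2 → 8, so m(1) = 8.
  α_2 = 6: Horner steps 6 → 10 → 0, so m(6) = 0.
  α_3 = 9: Horner steps 6 → 6 → 5, so m(9) = 5.
  α_4 = 5: Horner steps 6 → 4 → 4, so m(5) = 4.
  α_5 = 7: Horner steps 6 → 5 → 8, so m(7) = 8.
Codeword c = [8, 0, 5, 4, 8] ∈ F_11^5.


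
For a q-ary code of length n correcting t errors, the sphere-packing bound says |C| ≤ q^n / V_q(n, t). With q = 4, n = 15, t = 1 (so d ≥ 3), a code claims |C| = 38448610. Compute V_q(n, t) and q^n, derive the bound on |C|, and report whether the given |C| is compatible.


V_q(n, t) = 46, q^n = 1073741824, Hamming bound = 23342213, |C| = 38448610 > bound (violated).

Step 1: Compute V_q(n, t) = Σ_{j=0}^1 C(n, j) (q−1)^j.
  j = 0: C(15,0)·(3)^0 = 1·1 = 1.
  j = 1: C(15,1)·(3)^1 = 15·3 = 45.
  V_q(n, t) = 1 + 45 = 46.
Step 2: q^n = 4^15 = 1073741824.
Step 3: Hamming bound ⌊q^n / V_q(n,t)⌋ = ⌊1073741824/46⌋ = 23342213.
Step 4: Compare |C| = 38448610 to 23342213: violated.
The claimed |C| lies above the Hamming bound, so no 4-ary code of length 15 with d ≥ 3 can have 38448610 codewords.


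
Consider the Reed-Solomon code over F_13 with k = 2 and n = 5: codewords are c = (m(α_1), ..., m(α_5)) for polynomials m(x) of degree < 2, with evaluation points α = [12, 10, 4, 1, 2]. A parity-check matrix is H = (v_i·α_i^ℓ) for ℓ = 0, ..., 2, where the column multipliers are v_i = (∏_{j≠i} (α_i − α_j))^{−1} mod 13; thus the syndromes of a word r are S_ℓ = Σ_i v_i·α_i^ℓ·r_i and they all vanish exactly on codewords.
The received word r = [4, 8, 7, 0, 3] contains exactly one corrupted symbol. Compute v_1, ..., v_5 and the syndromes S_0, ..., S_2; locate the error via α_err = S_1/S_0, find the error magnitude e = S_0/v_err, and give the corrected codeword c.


S = (2, 4, 8), error at position 5, error magnitude e = 5, c = [4, 8, 7, 0, 11].

Step 1: column multipliers v_i = (∏_{j≠i}(α_i − α_j))^{−1} mod 13.
  i = 1 (α = 12): (12−10)(12−4)(12−1)(12−2) = 2·8·11·10 = 1760 ≡ 5, so v_1 = 5^{−1} = 8 (mod 13).
  i = 2 (α = 10): (10−12)(10−4)(10−1)(10−2) = (−2)·6·9·8 = −864 ≡ 7, so v_2 = 7^{−1} = 2 (mod 13).
  i = 3 (α = 4): (4−12)(4−10)(4−1)(4−2) = (−8)·(−6)·3·2 = 288 ≡ 2, so v_3 = 2^{−1} = 7 (mod 13).
  i = 4 (α = 1): (1−12)(1−10)(1−4)(1−2) = (−11)·(−9)·(−3)·(−1) = 297 ≡ 11, so v_4 = 11^{−1} = 6 (mod 13).
  i = 5 (α = 2): (2−12)(2−10)(2−4)(2−1) = (−10)·(−8)·(−2)·1 = −160 ≡ 9, so v_5 = 9^{−1} = 3 (mod 13).
  v = [8, 2, 7, 6, 3].
Step 2: syndromes of r = [4, 8, 7, 0, 3] (all sums mod 13).
  S_0 = Σ v_i r_i = 8·4 + 2·8 + 7·7 + 6·0 + 3·3 = 106 ≡ 2.
  S_1 = Σ v_i α_i r_i = 8·12·4 + 2·10·8 + 7·4·7 + 6·1·0 + 3·2·3 = 758 ≡ 4.
  α_i^2 mod 13 = [1, 9, 3, 1, 4].
  S_2 = Σ v_i α_i^2 r_i = 8·1·4 + 2·9·8 + 7·3·7 + 6·1·0 + 3·4·3 = 359 ≡ 8.
  S = (2, 4, 8) ≠ 0, so r is not a codeword (an error is present).
Step 3: locate the error. For a single error e at position i, S_ℓ = v_i·e·α_i^ℓ, so α_err = S_1/S_0.
  S_0^{−1} = 2^{−1} = 7 (mod 13), so α_err = 4·7 = 28 ≡ 2 = α_5. Error position i = 5.
  Consistency check: S_2/S_1 = 8·10 = 80 ≡ 2 = α_err ✓ (single-error assumption holds).
Step 4: error magnitude e = S_0/v_5 = S_0·∏_{j≠5}(α_5 − α_j) = 2·9 = 18 ≡ 5 (mod 13).
Step 5: correct position 5: c_5 = r_5 − e = 3 − 5 ≡ 11 (mod 13). Hence c = [4, 8, 7, 0, 11].
  Check: interpolating c through the α_i gives m(x) = 2 + 11·x (degree < 2) with m(α_i) = c_i for every i, so c is indeed a codeword.


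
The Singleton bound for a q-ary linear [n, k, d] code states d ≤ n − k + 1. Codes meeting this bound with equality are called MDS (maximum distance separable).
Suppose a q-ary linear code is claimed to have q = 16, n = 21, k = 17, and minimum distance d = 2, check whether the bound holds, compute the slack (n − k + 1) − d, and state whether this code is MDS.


Singleton RHS = n − k + 1 = 5, slack = 3, bound satisfied, not MDS.

Singleton bound: d ≤ n − k + 1.
Here n = 21, k = 17, so n − k + 1 = 5.
Given d = 2, check d ≤ 5: YES.
Slack = (n − k + 1) − d = 3.
The code is NOT MDS (slack = 3 > 0).
Description: the claimed parameters are [21, 17, 2]_16; such a code would be non-MDS.


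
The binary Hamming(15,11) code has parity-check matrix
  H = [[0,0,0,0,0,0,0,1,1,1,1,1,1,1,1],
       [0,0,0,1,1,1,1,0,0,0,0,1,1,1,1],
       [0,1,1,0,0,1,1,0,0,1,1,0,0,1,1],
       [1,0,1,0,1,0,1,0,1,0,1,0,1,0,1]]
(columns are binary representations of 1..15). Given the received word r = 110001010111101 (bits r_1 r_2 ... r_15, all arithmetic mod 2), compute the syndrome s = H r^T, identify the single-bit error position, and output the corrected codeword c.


s = (0, 0, 1, 0)^T, error position = 2, corrected codeword c = 100001010111101

Compute s = H r^T mod 2 one row at a time:
  s_1 = 1 + 0 + 1 + 1 + 1 + 1 + 0 + 1 = 6 ≡ 0 (mod 2).
  s_2 = 0 + 0 + 1 + 0 + 1 + 1 + 0 + 1 = 4 ≡ 0 (mod 2).
  s_3 = 1 + 0 + 1 + 0 + 1 + 1 + 0 + 1 = 5 ≡ 1 (mod 2).
  s_4 = 1 + 0 + 0 + 0 + 0 + 1 + 1 + 1 = 4 ≡ 0 (mod 2).
s = (0, 0, 1, 0)^T — this equals column 2 of H (binary 0010), so error is at position 2.
Correct: flip bit 2 of r = 110001010111101 to get c = 100001010111101.


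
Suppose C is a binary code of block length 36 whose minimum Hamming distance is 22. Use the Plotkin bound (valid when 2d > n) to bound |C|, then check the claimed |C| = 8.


Plotkin bound M ≤ 4; given |C| = 8 > bound (violated).

Check applicability: 2d = 44, n = 36.
2d − n = 8 > 0, so Plotkin applies.
Compute d/(2d−n) = 22/8 ≈ 2.7500.
⌊d/(2d−n)⌋ = 2.
Plotkin bound: M ≤ 2·2 = 4.
Given |C| = 8, check: VIOLATED.
This |C| is above the Plotkin bound, so no binary code with n = 36, d = 22 and 8 codewords exists.


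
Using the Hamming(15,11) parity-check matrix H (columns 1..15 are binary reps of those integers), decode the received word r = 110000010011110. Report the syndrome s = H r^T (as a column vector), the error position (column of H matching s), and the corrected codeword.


s = (1, 1, 1, 1)^T, error position = 15, corrected codeword c = 110000010011111

Compute s = H r^T mod 2 one row at a time:
  s_1 = 1 + 0 + 0 + 1 + 1 + 1 + 1 + 0 = 5 ≡ 1 (mod 2).
  s_2 = 0 + 0 + 0 + 0 + 1 + 1 + 1 + 0 = 3 ≡ 1 (mod 2).
  s_3 = 1 + 0 + 0 + 0 + 0 + 1 + 1 + 0 = 3 ≡ 1 (mod 2).
  s_4 = 1 + 0 + 0 + 0 + 0 + 1 + 1 + 0 = 3 ≡ 1 (mod 2).
s = (1, 1, 1, 1)^T — this equals column 15 of H (binary 1111), so error is at position 15.
Correct: flip bit 15 of r = 110000010011110 to get c = 110000010011111.


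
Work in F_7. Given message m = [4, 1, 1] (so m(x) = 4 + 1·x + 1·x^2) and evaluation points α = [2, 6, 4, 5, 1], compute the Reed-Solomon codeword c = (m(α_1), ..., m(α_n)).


c = [3, 4, 3, 6, 6]

Message polynomial: m(x) = 4 + 1·x + 1·x^2 (mod 7).
For each evaluation point α_i, compute m(α_i) mod 7:
  α_1 = 2: Horner steps 1 → 3 → 3, so m(2) = 3.
  α_2 = 6: Horner steps 1 → 0 → 4, so m(6) = 4.
  α_3 = 4: Horner steps 1 → 5 → 3, so m(4) = 3.
  α_4 = 5: Horner steps 1 → 6 → 6, so m(5) = 6.
  α_5 = 1: Horner steps 1 → 2 → 6, so m(1) = 6.
Codeword c = [3, 4, 3, 6, 6] ∈ F_7^5.


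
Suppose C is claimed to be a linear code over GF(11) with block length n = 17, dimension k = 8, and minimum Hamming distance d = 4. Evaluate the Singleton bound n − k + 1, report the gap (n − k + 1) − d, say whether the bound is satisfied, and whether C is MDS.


Singleton RHS = n − k + 1 = 10, slack = 6, bound satisfied, not MDS.

Singleton bound: d ≤ n − k + 1.
Here n = 17, k = 8, so n − k + 1 = 10.
Given d = 4, check d ≤ 10: YES.
Slack = (n − k + 1) − d = 6.
The code is NOT MDS (slack = 6 > 0).
Description: the claimed parameters are [17, 8, 4]_11; such a code would be non-MDS.


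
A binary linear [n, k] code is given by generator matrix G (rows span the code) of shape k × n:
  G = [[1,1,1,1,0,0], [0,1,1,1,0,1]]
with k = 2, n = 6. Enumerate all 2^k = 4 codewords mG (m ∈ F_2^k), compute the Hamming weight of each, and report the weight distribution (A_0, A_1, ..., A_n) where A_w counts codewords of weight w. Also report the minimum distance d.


Weight distribution: A_0 = 1, A_2 = 1, A_4 = 2. Minimum distance d = 2.

Enumerate all 2^2 = 4 messages m ∈ F_2^2.
For each, compute codeword c = mG in F_2^6, then tally its weight.
  m = 00 → c = 000000, weight = 0.
  m = 10 → c = 111100, weight = 4.
  m = 01 → c = 011101, weight = 4.
  m = 11 → c = 100001, weight = 2.
Tally weights:
  weight 0: 1 codewords.
  weight 2: 1 codewords.
  weight 4: 2 codewords.
Minimum distance d = smallest w > 0 with A_w > 0 = 2.
Sanity: Σ A_w = 4 = 2^2 = 4 ✓.


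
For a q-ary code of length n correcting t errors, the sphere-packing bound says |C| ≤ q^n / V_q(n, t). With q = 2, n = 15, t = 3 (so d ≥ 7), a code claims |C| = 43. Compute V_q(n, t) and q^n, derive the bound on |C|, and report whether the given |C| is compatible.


V_q(n, t) = 576, q^n = 32768, Hamming bound = 56, |C| = 43 ≤ bound (satisfied).

Step 1: Compute V_q(n, t) = Σ_{j=0}^3 C(n, j) (q−1)^j.
  j = 0: C(15,0)·(1)^0 = 1·1 = 1.
  j = 1: C(15,1)·(1)^1 = 15·1 = 15.
  j = 2: C(15,2)·(1)^2 = 105·1 = 105.
  j = 3: C(15,3)·(1)^3 = 455·1 = 455.
  V_q(n, t) = 1 + 15 + 105 + 455 = 576.
Step 2: q^n = 2^15 = 32768.
Step 3: Hamming bound ⌊q^n / V_q(n,t)⌋ = ⌊32768/576⌋ = 56.
Step 4: Compare |C| = 43 to 56: satisfied.
The claimed |C| lies below the Hamming bound.


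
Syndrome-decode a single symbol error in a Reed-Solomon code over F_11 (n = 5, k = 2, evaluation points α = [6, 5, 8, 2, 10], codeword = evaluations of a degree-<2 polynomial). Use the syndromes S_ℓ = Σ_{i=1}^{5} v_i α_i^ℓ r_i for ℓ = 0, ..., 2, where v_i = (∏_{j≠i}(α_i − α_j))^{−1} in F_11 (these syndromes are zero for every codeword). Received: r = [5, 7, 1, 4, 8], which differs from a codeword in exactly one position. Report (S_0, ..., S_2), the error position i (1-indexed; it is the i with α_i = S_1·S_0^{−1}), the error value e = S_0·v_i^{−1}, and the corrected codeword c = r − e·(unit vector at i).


S = (6, 1, 2), error at position 4, error magnitude e = 2, c = [5, 7, 1, 2, 8].

Step 1: column multipliers v_i = (∏_{j≠i}(α_i − α_j))^{−1} mod 11.
  i = 1 (α = 6): (6−5)(6−8)(6−2)(6−10) = 1·(−2)·4·(−4) = 32 ≡ 10, so v_1 = 10^{−1} = 10 (mod 11).
  i = 2 (α = 5): (5−6)(5−8)(5−2)(5−10) = (−1)·(−3)·3·(−5) = −45 ≡ 10, so v_2 = 10^{−1} = 10 (mod 11).
  i = 3 (α = 8): (8−6)(8−5)(8−2)(8−10) = 2·3·6·(−2) = −72 ≡ 5, so v_3 = 5^{−1} = 9 (mod 11).
  i = 4 (α = 2): (2−6)(2−5)(2−8)(2−10) = (−4)·(−3)·(−6)·(−8) = 576 ≡ 4, so v_4 = 4^{−1} = 3 (mod 11).
  i = 5 (α = 10): (10−6)(10−5)(10−8)(10−2) = 4·5·2·8 = 320 ≡ 1, so v_5 = 1^{−1} = 1 (mod 11).
  v = [10, 10, 9, 3, 1].
Step 2: syndromes of r = [5, 7, 1, 4, 8] (all sums mod 11).
  S_0 = Σ v_i r_i = 10·5 + 10·7 + 9·1 + 3·4 + 1·8 = 149 ≡ 6.
  S_1 = Σ v_i α_i r_i = 10·6·5 + 10·5·7 + 9·8·1 + 3·2·4 + 1·10·8 = 826 ≡ 1.
  α_i^2 mod 11 = [3, 3, 9, 4, 1].
  S_2 = Σ v_i α_i^2 r_i = 10·3·5 + 10·3·7 + 9·9·1 + 3·4·4 + 1·1·8 = 497 ≡ 2.
  S = (6, 1, 2) ≠ 0, so r is not a codeword (an error is present).
Step 3: locate the error. For a single error e at position i, S_ℓ = v_i·e·α_i^ℓ, so α_err = S_1/S_0.
  S_0^{−1} = 6^{−1} = 2 (mod 11), so α_err = 1·2 = 2 ≡ 2 = α_4. Error position i = 4.
  Consistency check: S_2/S_1 = 2·1 = 2 ≡ 2 = α_err ✓ (single-error assumption holds).
Step 4: error magnitude e = S_0/v_4 = S_0·∏_{j≠4}(α_4 − α_j) = 6·4 = 24 ≡ 2 (mod 11).
Step 5: correct position 4: c_4 = r_4 − e = 4 − 2 ≡ 2 (mod 11). Hence c = [5, 7, 1, 2, 8].
  Check: interpolating c through the α_i gives m(x) = 6 + 9·x (degree < 2) with m(α_i) = c_i for every i, so c is indeed a codeword.


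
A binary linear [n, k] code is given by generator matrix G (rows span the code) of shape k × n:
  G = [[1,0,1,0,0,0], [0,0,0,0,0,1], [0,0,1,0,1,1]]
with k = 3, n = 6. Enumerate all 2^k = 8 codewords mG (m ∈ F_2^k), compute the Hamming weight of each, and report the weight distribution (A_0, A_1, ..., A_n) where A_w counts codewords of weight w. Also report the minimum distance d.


Weight distribution: A_0 = 1, A_1 = 1, A_2 = 3, A_3 = 3. Minimum distance d = 1.

Enumerate all 2^3 = 8 messages m ∈ F_2^3.
For each, compute codeword c = mG in F_2^6, then tally its weight.
  m = 000 → c = 000000, weight = 0.
  m = 100 → c = 101000, weight = 2.
  m = 010 → c = 000001, weight = 1.
  m = 110 → c = 101001, weight = 3.
  m = 001 → c = 001011, weight = 3.
  m = 101 → c = 100011, weight = 3.
  m = 011 → c = 001010, weight = 2.
  m = 111 → c = 100010, weight = 2.
Tally weights:
  weight 0: 1 codewords.
  weight 1: 1 codewords.
  weight 2: 3 codewords.
  weight 3: 3 codewords.
Minimum distance d = smallest w > 0 with A_w > 0 = 1.
Sanity: Σ A_w = 8 = 2^3 = 8 ✓.


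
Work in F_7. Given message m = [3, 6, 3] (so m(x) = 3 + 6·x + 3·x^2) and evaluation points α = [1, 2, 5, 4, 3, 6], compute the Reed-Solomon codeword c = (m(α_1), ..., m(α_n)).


c = [5, 6, 3, 5, 6, 0]

Message polynomial: m(x) = 3 + 6·x + 3·x^2 (mod 7).
For each evaluation point α_i, compute m(α_i) mod 7:
  α_1 = 1: Horner steps 3 → 2 → 5, so m(1) = 5.
  α_2 = 2: Horner steps 3 → 5 → 6, so m(2) = 6.
  α_3 = 5: Horner steps 3 → 0 → 3, so m(5) = 3.
  α_4 = 4: Horner steps 3 → 4 → 5, so m(4) = 5.
  α_5 = 3: Horner steps 3 → 1 → 6, so m(3) = 6.
  α_6 = 6: Horner steps 3 → 3 → 0, so m(6) = 0.
Codeword c = [5, 6, 3, 5, 6, 0] ∈ F_7^6.


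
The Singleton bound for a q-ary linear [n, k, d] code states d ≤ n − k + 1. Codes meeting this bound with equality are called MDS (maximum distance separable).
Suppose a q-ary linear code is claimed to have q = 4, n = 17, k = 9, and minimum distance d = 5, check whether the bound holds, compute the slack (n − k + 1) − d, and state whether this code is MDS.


Singleton RHS = n − k + 1 = 9, slack = 4, bound satisfied, not MDS.

Singleton bound: d ≤ n − k + 1.
Here n = 17, k = 9, so n − k + 1 = 9.
Given d = 5, check d ≤ 9: YES.
Slack = (n − k + 1) − d = 4.
The code is NOT MDS (slack = 4 > 0).
Description: the claimed parameters are [17, 9, 5]_4; such a code would be non-MDS.


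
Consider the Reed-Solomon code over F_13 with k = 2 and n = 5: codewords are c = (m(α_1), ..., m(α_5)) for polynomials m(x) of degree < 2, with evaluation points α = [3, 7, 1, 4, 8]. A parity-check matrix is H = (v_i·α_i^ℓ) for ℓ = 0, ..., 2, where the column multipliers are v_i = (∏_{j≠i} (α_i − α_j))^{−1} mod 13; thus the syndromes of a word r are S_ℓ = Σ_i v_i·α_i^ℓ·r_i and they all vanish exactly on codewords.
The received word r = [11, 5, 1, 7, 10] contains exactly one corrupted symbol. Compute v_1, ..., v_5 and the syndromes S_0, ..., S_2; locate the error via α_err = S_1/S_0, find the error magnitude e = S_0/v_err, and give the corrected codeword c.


S = (3, 12, 9), error at position 4, error magnitude e = 4, c = [11, 5, 1, 3, 10].

Step 1: column multipliers v_i = (∏_{j≠i}(α_i − α_j))^{−1} mod 13.
  i = 1 (α = 3): (3−7)(3−1)(3−4)(3−8) = (−4)·2·(−1)·(−5) = −40 ≡ 12, so v_1 = 12^{−1} = 12 (mod 13).
  i = 2 (α = 7): (7−3)(7−1)(7−4)(7−8) = 4·6·3·(−1) = −72 ≡ 6, so v_2 = 6^{−1} = 11 (mod 13).
  i = 3 (α = 1): (1−3)(1−7)(1−4)(1−8) = (−2)·(−6)·(−3)·(−7) = 252 ≡ 5, so v_3 = 5^{−1} = 8 (mod 13).
  i = 4 (α = 4): (4−3)(4−7)(4−1)(4−8) = 1·(−3)·3·(−4) = 36 ≡ 10, so v_4 = 10^{−1} = 4 (mod 13).
  i = 5 (α = 8): (8−3)(8−7)(8−1)(8−4) = 5·1·7·4 = 140 ≡ 10, so v_5 = 10^{−1} = 4 (mod 13).
  v = [12, 11, 8, 4, 4].
Step 2: syndromes of r = [11, 5, 1, 7, 10] (all sums mod 13).
  S_0 = Σ v_i r_i = 12·11 + 11·5 + 8·1 + 4·7 + 4·10 = 263 ≡ 3.
  S_1 = Σ v_i α_i r_i = 12·3·11 + 11·7·5 + 8·1·1 + 4·4·7 + 4·8·10 = 1221 ≡ 12.
  α_i^2 mod 13 = [9, 10, 1, 3, 12].
  S_2 = Σ v_i α_i^2 r_i = 12·9·11 + 11·10·5 + 8·1·1 + 4·3·7 + 4·12·10 = 2310 ≡ 9.
  S = (3, 12, 9) ≠ 0, so r is not a codeword (an error is present).
Step 3: locate the error. For a single error e at position i, S_ℓ = v_i·e·α_i^ℓ, so α_err = S_1/S_0.
  S_0^{−1} = 3^{−1} = 9 (mod 13), so α_err = 12·9 = 108 ≡ 4 = α_4. Error position i = 4.
  Consistency check: S_2/S_1 = 9·12 = 108 ≡ 4 = α_err ✓ (single-error assumption holds).
Step 4: error magnitude e = S_0/v_4 = S_0·∏_{j≠4}(α_4 − α_j) = 3·10 = 30 ≡ 4 (mod 13).
Step 5: correct position 4: c_4 = r_4 − e = 7 − 4 ≡ 3 (mod 13). Hence c = [11, 5, 1, 3, 10].
  Check: interpolating c through the α_i gives m(x) = 9 + 5·x (degree < 2) with m(α_i) = c_i for every i, so c is indeed a codeword.


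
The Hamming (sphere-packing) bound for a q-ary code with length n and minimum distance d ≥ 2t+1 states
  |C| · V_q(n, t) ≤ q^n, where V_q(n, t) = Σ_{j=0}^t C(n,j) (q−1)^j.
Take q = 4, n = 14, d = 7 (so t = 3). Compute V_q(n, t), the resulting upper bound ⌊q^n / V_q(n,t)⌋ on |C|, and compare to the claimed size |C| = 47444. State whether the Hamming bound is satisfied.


V_q(n, t) = 10690, q^n = 268435456, Hamming bound = 25110, |C| = 47444 > bound (violated).

Step 1: Compute V_q(n, t) = Σ_{j=0}^3 C(n, j) (q−1)^j.
  j = 0: C(14,0)·(3)^0 = 1·1 = 1.
  j = 1: C(14,1)·(3)^1 = 14·3 = 42.
  j = 2: C(14,2)·(3)^2 = 91·9 = 819.
  j = 3: C(14,3)·(3)^3 = 364·27 = 9828.
  V_q(n, t) = 1 + 42 + 819 + 9828 = 10690.
Step 2: q^n = 4^14 = 268435456.
Step 3: Hamming bound ⌊q^n / V_q(n,t)⌋ = ⌊268435456/10690⌋ = 25110.
Step 4: Compare |C| = 47444 to 25110: violated.
The claimed |C| lies above the Hamming bound, so no 4-ary code of length 14 with d ≥ 7 can have 47444 codewords.


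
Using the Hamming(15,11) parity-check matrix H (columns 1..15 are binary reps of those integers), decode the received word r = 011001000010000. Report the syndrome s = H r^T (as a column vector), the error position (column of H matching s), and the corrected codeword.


s = (1, 1, 0, 0)^T, error position = 12, corrected codeword c = 011001000011000

Compute s = H r^T mod 2 one row at a time:
  s_1 = 0 + 0 + 0 + 1 + 0 + 0 + 0 + 0 = 1 ≡ 1 (mod 2).
  s_2 = 0 + 0 + 1 + 0 + 0 + 0 + 0 + 0 = 1 ≡ 1 (mod 2).
  s_3 = 1 + 1 + 1 + 0 + 0 + 1 + 0 + 0 = 4 ≡ 0 (mod 2).
  s_4 = 0 + 1 + 0 + 0 + 0 + 1 + 0 + 0 = 2 ≡ 0 (mod 2).
s = (1, 1, 0, 0)^T — this equals column 12 of H (binary 1100), so error is at position 12.
Correct: flip bit 12 of r = 011001000010000 to get c = 011001000011000.


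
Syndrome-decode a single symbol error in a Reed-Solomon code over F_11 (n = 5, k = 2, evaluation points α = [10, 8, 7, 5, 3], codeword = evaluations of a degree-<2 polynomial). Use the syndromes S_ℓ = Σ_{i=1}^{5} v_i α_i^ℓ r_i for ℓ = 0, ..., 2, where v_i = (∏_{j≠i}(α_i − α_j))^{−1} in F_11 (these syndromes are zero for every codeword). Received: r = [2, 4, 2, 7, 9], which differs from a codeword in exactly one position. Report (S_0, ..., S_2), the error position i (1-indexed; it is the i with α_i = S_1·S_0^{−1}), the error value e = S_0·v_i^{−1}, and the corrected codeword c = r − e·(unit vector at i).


S = (4, 6, 9), error at position 3, error magnitude e = 8, c = [2, 4, 5, 7, 9].

Step 1: column multipliers v_i = (∏_{j≠i}(α_i − α_j))^{−1} mod 11.
  i = 1 (α = 10): (10−8)(10−7)(10−5)(10−3) = 2·3·5·7 = 210 ≡ 1, so v_1 = 1^{−1} = 1 (mod 11).
  i = 2 (α = 8): (8−10)(8−7)(8−5)(8−3) = (−2)·1·3·5 = −30 ≡ 3, so v_2 = 3^{−1} = 4 (mod 11).
  i = 3 (α = 7): (7−10)(7−8)(7−5)(7−3) = (−3)·(−1)·2·4 = 24 ≡ 2, so v_3 = 2^{−1} = 6 (mod 11).
  i = 4 (α = 5): (5−10)(5−8)(5−7)(5−3) = (−5)·(−3)·(−2)·2 = −60 ≡ 6, so v_4 = 6^{−1} = 2 (mod 11).
  i = 5 (α = 3): (3−10)(3−8)(3−7)(3−5) = (−7)·(−5)·(−4)·(−2) = 280 ≡ 5, so v_5 = 5^{−1} = 9 (mod 11).
  v = [1, 4, 6, 2, 9].
Step 2: syndromes of r = [2, 4, 2, 7, 9] (all sums mod 11).
  S_0 = Σ v_i r_i = 1·2 + 4·4 + 6·2 + 2·7 + 9·9 = 125 ≡ 4.
  S_1 = Σ v_i α_i r_i = 1·10·2 + 4·8·4 + 6·7·2 + 2·5·7 + 9·3·9 = 545 ≡ 6.
  α_i^2 mod 11 = [1, 9, 5, 3, 9].
  S_2 = Σ v_i α_i^2 r_i = 1·1·2 + 4·9·4 + 6·5·2 + 2·3·7 + 9·9·9 = 977 ≡ 9.
  S = (4, 6, 9) ≠ 0, so r is not a codeword (an error is present).
Step 3: locate the error. For a single error e at position i, S_ℓ = v_i·e·α_i^ℓ, so α_err = S_1/S_0.
  S_0^{−1} = 4^{−1} = 3 (mod 11), so α_err = 6·3 = 18 ≡ 7 = α_3. Error position i = 3.
  Consistency check: S_2/S_1 = 9·2 = 18 ≡ 7 = α_err ✓ (single-error assumption holds).
Step 4: error magnitude e = S_0/v_3 = S_0·∏_{j≠3}(α_3 − α_j) = 4·2 = 8 ≡ 8 (mod 11).
Step 5: correct position 3: c_3 = r_3 − e = 2 − 8 ≡ 5 (mod 11). Hence c = [2, 4, 5, 7, 9].
  Check: interpolating c through the α_i gives m(x) = 1 + 10·x (degree < 2) with m(α_i) = c_i for every i, so c is indeed a codeword.


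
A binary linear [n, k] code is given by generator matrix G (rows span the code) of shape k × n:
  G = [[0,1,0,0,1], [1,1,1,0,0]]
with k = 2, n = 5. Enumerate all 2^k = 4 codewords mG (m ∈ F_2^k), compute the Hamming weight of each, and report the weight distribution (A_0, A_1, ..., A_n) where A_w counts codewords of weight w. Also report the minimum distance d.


Weight distribution: A_0 = 1, A_2 = 1, A_3 = 2. Minimum distance d = 2.

Enumerate all 2^2 = 4 messages m ∈ F_2^2.
For each, compute codeword c = mG in F_2^5, then tally its weight.
  m = 00 → c = 00000, weight = 0.
  m = 10 → c = 01001, weight = 2.
  m = 01 → c = 11100, weight = 3.
  m = 11 → c = 10101, weight = 3.
Tally weights:
  weight 0: 1 codewords.
  weight 2: 1 codewords.
  weight 3: 2 codewords.
Minimum distance d = smallest w > 0 with A_w > 0 = 2.
Sanity: Σ A_w = 4 = 2^2 = 4 ✓.


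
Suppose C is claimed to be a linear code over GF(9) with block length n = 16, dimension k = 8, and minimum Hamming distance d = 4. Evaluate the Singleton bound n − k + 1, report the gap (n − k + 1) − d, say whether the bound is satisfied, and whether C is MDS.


Singleton RHS = n − k + 1 = 9, slack = 5, bound satisfied, not MDS.

Singleton bound: d ≤ n − k + 1.
Here n = 16, k = 8, so n − k + 1 = 9.
Given d = 4, check d ≤ 9: YES.
Slack = (n − k + 1) − d = 5.
The code is NOT MDS (slack = 5 > 0).
Description: the claimed parameters are [16, 8, 4]_9; such a code would be non-MDS.


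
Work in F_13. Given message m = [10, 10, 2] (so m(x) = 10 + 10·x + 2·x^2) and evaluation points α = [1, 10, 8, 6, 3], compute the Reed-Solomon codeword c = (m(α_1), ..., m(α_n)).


c = [9, 11, 10, 12, 6]

Message polynomial: m(x) = 10 + 10·x + 2·x^2 (mod 13).
For each evaluation point α_i, compute m(α_i) mod 13:
  α_1 = 1: Horner steps 2 → 12 → 9, so m(1) = 9.
  α_2 = 10: Horner steps 2 → 4 → 11, so m(10) = 11.
  α_3 = 8: Horner steps 2 → 0 → 10, so m(8) = 10.
  α_4 = 6: Horner steps 2 → 9 → 12, so m(6) = 12.
  α_5 = 3: Horner steps 2 → 3 → 6, so m(3) = 6.
Codeword c = [9, 11, 10, 12, 6] ∈ F_13^5.


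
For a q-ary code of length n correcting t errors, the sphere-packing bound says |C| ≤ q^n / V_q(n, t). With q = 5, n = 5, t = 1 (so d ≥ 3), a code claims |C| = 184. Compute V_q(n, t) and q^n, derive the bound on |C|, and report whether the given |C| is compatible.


V_q(n, t) = 21, q^n = 3125, Hamming bound = 148, |C| = 184 > bound (violated).

Step 1: Compute V_q(n, t) = Σ_{j=0}^1 C(n, j) (q−1)^j.
  j = 0: C(5,0)·(4)^0 = 1·1 = 1.
  j = 1: C(5,1)·(4)^1 = 5·4 = 20.
  V_q(n, t) = 1 + 20 = 21.
Step 2: q^n = 5^5 = 3125.
Step 3: Hamming bound ⌊q^n / V_q(n,t)⌋ = ⌊3125/21⌋ = 148.
Step 4: Compare |C| = 184 to 148: violated.
The claimed |C| lies above the Hamming bound, so no 5-ary code of length 5 with d ≥ 3 can have 184 codewords.


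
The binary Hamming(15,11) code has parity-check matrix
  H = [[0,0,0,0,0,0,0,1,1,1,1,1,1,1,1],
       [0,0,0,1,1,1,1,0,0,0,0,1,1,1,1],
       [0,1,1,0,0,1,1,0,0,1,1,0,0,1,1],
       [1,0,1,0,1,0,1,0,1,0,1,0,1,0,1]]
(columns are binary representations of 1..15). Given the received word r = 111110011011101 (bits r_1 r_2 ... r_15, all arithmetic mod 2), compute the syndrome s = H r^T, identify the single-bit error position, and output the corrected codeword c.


s = (0, 1, 0, 1)^T, error position = 5, corrected codeword c = 111100011011101

Compute s = H r^T mod 2 one row at a time:
  s_1 = 1 + 1 + 0 + 1 + 1 + 1 + 0 + 1 = 6 ≡ 0 (mod 2).
  s_2 = 1 + 1 + 0 + 0 + 1 + 1 + 0 + 1 = 5 ≡ 1 (mod 2).
  s_3 = 1 + 1 + 0 + 0 + 0 + 1 + 0 + 1 = 4 ≡ 0 (mod 2).
  s_4 = 1 + 1 + 1 + 0 + 1 + 1 + 1 + 1 = 7 ≡ 1 (mod 2).
s = (0, 1, 0, 1)^T — this equals column 5 of H (binary 0101), so error is at position 5.
Correct: flip bit 5 of r = 111110011011101 to get c = 111100011011101.


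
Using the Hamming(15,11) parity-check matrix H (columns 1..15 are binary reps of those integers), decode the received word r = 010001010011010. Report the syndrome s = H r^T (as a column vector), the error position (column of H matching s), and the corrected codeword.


s = (0, 1, 0, 1)^T, error position = 5, corrected codeword c = 010011010011010

Compute s = H r^T mod 2 one row at a time:
  s_1 = 1 + 0 + 0 + 1 + 1 + 0 + 1 + 0 = 4 ≡ 0 (mod 2).
  s_2 = 0 + 0 + 1 + 0 + 1 + 0 + 1 + 0 = 3 ≡ 1 (mod 2).
  s_3 = 1 + 0 + 1 + 0 + 0 + 1 + 1 + 0 = 4 ≡ 0 (mod 2).
  s_4 = 0 + 0 + 0 + 0 + 0 + 1 + 0 + 0 = 1 ≡ 1 (mod 2).
s = (0, 1, 0, 1)^T — this equals column 5 of H (binary 0101), so error is at position 5.
Correct: flip bit 5 of r = 010001010011010 to get c = 010011010011010.


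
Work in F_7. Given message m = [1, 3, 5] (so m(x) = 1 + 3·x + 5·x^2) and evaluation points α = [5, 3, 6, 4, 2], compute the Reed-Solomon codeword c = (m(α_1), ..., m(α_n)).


c = [1, 6, 3, 2, 6]

Message polynomial: m(x) = 1 + 3·x + 5·x^2 (mod 7).
For each evaluation point α_i, compute m(α_i) mod 7:
  α_1 = 5: Horner steps 5 → 0 → 1, so m(5) = 1.
  α_2 = 3: Horner steps 5 → 4 → 6, so m(3) = 6.
  α_3 = 6: Horner steps 5 → 5 → 3, so m(6) = 3.
  α_4 = 4: Horner steps 5 → 2 → 2, so m(4) = 2.
  α_5 = 2: Horner steps 5 → 6 → 6, so m(2) = 6.
Codeword c = [1, 6, 3, 2, 6] ∈ F_7^5.
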